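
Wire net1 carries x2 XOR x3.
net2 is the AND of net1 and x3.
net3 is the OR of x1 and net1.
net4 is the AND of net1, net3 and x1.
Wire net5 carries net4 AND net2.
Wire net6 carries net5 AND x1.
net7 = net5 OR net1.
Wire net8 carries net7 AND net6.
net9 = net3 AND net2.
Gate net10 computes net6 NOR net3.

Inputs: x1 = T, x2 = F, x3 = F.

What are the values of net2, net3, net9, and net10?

net1 = x2 XOR x3 = F XOR F = F
net2 = net1 AND x3 = F AND F = F
net3 = x1 OR net1 = T OR F = T
net4 = net1 AND net3 AND x1 = F AND T AND T = F
net5 = net4 AND net2 = F AND F = F
net6 = net5 AND x1 = F AND T = F
net9 = net3 AND net2 = T AND F = F
net10 = net6 NOR net3 = F NOR T = F

net2 = F; net3 = T; net9 = F; net10 = F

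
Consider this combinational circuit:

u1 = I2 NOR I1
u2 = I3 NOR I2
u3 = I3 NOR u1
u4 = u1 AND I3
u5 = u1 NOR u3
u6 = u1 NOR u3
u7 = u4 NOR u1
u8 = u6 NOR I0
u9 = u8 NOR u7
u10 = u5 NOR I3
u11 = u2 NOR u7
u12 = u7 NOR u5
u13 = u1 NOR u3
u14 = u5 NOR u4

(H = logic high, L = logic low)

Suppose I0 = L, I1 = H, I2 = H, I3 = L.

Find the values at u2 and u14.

u1 = I2 NOR I1 = H NOR H = L
u2 = I3 NOR I2 = L NOR H = L
u3 = I3 NOR u1 = L NOR L = H
u4 = u1 AND I3 = L AND L = L
u5 = u1 NOR u3 = L NOR H = L
u14 = u5 NOR u4 = L NOR L = H

u2 = L  u14 = H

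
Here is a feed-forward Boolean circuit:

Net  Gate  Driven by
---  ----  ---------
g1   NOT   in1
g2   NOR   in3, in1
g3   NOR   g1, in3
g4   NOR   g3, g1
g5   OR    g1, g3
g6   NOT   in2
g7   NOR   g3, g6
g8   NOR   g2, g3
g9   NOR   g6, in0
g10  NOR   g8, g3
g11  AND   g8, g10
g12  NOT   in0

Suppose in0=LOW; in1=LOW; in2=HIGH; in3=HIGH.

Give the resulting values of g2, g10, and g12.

g2 = LOW, g10 = LOW, g12 = HIGH

g1 = NOT in1 = NOT LOW = HIGH
g2 = in3 NOR in1 = HIGH NOR LOW = LOW
g3 = g1 NOR in3 = HIGH NOR HIGH = LOW
g8 = g2 NOR g3 = LOW NOR LOW = HIGH
g10 = g8 NOR g3 = HIGH NOR LOW = LOW
g12 = NOT in0 = NOT LOW = HIGH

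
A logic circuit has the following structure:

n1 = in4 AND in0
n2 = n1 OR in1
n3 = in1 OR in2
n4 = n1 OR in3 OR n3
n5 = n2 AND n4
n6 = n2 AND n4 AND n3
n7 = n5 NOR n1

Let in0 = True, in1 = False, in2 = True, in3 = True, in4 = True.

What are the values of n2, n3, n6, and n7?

n2 = True, n3 = True, n6 = True, n7 = False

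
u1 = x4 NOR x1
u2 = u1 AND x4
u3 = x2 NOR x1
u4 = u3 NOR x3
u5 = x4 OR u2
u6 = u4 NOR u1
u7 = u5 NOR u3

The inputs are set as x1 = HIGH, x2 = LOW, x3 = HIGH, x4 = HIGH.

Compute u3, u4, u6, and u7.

u3 = LOW, u4 = LOW, u6 = HIGH, u7 = LOW

u1 = x4 NOR x1 = HIGH NOR HIGH = LOW
u2 = u1 AND x4 = LOW AND HIGH = LOW
u3 = x2 NOR x1 = LOW NOR HIGH = LOW
u4 = u3 NOR x3 = LOW NOR HIGH = LOW
u5 = x4 OR u2 = HIGH OR LOW = HIGH
u6 = u4 NOR u1 = LOW NOR LOW = HIGH
u7 = u5 NOR u3 = HIGH NOR LOW = LOW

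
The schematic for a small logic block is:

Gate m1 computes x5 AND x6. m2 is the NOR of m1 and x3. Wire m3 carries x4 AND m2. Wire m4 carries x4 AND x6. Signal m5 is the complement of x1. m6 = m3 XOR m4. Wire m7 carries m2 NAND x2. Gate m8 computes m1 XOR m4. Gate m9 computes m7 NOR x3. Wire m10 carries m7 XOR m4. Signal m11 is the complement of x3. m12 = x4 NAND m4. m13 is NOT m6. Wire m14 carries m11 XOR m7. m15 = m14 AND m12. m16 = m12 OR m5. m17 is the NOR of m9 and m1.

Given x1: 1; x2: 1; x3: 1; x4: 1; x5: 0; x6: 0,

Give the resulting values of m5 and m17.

m5 = 0  m17 = 1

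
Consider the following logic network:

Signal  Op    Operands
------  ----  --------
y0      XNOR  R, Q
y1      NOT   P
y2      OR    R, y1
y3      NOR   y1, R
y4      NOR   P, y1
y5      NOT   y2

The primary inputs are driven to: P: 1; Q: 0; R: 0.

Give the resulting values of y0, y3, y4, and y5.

y0 = 1; y3 = 1; y4 = 0; y5 = 1

y0 = R XNOR Q = 0 XNOR 0 = 1
y1 = NOT P = NOT 1 = 0
y2 = R OR y1 = 0 OR 0 = 0
y3 = y1 NOR R = 0 NOR 0 = 1
y4 = P NOR y1 = 1 NOR 0 = 0
y5 = NOT y2 = NOT 0 = 1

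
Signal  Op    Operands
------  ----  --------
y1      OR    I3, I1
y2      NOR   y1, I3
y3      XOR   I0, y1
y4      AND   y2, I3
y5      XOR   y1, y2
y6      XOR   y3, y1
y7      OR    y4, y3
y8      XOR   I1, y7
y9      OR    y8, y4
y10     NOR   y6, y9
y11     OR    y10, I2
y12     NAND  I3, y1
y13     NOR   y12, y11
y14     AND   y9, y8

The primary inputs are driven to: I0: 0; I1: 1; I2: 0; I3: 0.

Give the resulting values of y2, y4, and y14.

y1 = I3 OR I1 = 0 OR 1 = 1
y2 = y1 NOR I3 = 1 NOR 0 = 0
y3 = I0 XOR y1 = 0 XOR 1 = 1
y4 = y2 AND I3 = 0 AND 0 = 0
y7 = y4 OR y3 = 0 OR 1 = 1
y8 = I1 XOR y7 = 1 XOR 1 = 0
y9 = y8 OR y4 = 0 OR 0 = 0
y14 = y9 AND y8 = 0 AND 0 = 0

y2 = 0  y4 = 0  y14 = 0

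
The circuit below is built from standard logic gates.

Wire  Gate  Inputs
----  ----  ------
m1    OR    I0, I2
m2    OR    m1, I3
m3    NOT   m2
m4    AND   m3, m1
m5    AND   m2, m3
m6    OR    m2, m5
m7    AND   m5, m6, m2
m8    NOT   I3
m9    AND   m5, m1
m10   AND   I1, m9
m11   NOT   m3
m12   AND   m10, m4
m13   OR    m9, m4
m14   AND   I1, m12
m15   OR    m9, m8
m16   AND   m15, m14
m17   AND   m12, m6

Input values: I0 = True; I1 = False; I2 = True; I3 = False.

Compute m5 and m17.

m5 = False, m17 = False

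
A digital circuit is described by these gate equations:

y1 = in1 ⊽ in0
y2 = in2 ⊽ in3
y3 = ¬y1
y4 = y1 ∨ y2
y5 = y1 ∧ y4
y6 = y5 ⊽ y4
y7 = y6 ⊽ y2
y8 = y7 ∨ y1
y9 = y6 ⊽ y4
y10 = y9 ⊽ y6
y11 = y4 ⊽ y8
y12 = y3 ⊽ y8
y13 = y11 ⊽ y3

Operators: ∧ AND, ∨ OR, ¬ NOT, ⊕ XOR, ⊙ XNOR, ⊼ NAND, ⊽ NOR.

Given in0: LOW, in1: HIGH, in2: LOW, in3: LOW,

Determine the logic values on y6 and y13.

y6 = LOW, y13 = LOW

y1 = in1 NOR in0 = HIGH NOR LOW = LOW
y2 = in2 NOR in3 = LOW NOR LOW = HIGH
y3 = NOT y1 = NOT LOW = HIGH
y4 = y1 OR y2 = LOW OR HIGH = HIGH
y5 = y1 AND y4 = LOW AND HIGH = LOW
y6 = y5 NOR y4 = LOW NOR HIGH = LOW
y7 = y6 NOR y2 = LOW NOR HIGH = LOW
y8 = y7 OR y1 = LOW OR LOW = LOW
y11 = y4 NOR y8 = HIGH NOR LOW = LOW
y13 = y11 NOR y3 = LOW NOR HIGH = LOW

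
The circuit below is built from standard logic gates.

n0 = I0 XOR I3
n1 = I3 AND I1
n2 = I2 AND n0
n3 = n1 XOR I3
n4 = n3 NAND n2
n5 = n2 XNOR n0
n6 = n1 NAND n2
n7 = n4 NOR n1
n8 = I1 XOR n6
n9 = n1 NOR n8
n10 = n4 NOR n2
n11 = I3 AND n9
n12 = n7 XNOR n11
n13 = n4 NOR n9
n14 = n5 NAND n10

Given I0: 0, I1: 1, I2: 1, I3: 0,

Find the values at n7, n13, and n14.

n7 = 0  n13 = 0  n14 = 1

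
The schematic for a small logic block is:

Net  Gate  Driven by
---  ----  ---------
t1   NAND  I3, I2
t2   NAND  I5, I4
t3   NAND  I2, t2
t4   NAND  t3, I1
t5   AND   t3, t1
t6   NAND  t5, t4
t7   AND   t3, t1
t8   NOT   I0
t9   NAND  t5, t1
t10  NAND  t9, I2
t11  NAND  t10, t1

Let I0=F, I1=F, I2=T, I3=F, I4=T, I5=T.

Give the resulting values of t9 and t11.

t1 = I3 NAND I2 = F NAND T = T
t2 = I5 NAND I4 = T NAND T = F
t3 = I2 NAND t2 = T NAND F = T
t5 = t3 AND t1 = T AND T = T
t9 = t5 NAND t1 = T NAND T = F
t10 = t9 NAND I2 = F NAND T = T
t11 = t10 NAND t1 = T NAND T = F

t9 = F, t11 = F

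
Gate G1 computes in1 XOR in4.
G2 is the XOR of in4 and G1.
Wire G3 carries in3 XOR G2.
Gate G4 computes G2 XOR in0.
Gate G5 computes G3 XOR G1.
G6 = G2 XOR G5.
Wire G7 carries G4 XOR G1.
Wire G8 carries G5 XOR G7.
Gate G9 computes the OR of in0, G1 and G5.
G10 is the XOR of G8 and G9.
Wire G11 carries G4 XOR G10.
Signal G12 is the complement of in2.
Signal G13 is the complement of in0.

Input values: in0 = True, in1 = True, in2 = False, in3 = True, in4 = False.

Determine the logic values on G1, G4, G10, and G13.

G1 = in1 XOR in4 = True XOR False = True
G2 = in4 XOR G1 = False XOR True = True
G3 = in3 XOR G2 = True XOR True = False
G4 = G2 XOR in0 = True XOR True = False
G5 = G3 XOR G1 = False XOR True = True
G7 = G4 XOR G1 = False XOR True = True
G8 = G5 XOR G7 = True XOR True = False
G9 = in0 OR G1 OR G5 = True OR True OR True = True
G10 = G8 XOR G9 = False XOR True = True
G13 = NOT in0 = NOT True = False

G1 = True  G4 = False  G10 = True  G13 = False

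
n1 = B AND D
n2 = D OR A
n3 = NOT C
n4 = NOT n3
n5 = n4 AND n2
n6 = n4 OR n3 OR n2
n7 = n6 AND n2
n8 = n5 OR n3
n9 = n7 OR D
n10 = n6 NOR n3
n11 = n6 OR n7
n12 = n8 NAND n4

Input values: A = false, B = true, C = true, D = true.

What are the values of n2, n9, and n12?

n2 = true  n9 = true  n12 = false

n2 = D OR A = true OR false = true
n3 = NOT C = NOT true = false
n4 = NOT n3 = NOT false = true
n5 = n4 AND n2 = true AND true = true
n6 = n4 OR n3 OR n2 = true OR false OR true = true
n7 = n6 AND n2 = true AND true = true
n8 = n5 OR n3 = true OR false = true
n9 = n7 OR D = true OR true = true
n12 = n8 NAND n4 = true NAND true = false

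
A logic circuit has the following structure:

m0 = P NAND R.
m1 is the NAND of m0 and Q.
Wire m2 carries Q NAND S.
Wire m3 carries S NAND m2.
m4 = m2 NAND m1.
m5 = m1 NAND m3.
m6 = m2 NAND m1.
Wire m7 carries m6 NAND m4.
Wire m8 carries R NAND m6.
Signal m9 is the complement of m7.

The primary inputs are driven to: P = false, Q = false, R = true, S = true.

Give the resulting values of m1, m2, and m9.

m0 = P NAND R = false NAND true = true
m1 = m0 NAND Q = true NAND false = true
m2 = Q NAND S = false NAND true = true
m4 = m2 NAND m1 = true NAND true = false
m6 = m2 NAND m1 = true NAND true = false
m7 = m6 NAND m4 = false NAND false = true
m9 = NOT m7 = NOT true = false

m1 = true  m2 = true  m9 = false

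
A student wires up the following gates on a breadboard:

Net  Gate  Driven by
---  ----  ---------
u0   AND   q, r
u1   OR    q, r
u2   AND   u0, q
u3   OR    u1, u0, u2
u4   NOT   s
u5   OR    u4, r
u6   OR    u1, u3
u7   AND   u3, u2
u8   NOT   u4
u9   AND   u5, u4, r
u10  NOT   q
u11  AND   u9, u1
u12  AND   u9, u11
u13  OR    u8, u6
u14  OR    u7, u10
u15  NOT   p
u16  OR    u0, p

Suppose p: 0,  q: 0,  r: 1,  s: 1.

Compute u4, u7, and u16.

u4 = 0; u7 = 0; u16 = 0

u0 = q AND r = 0 AND 1 = 0
u1 = q OR r = 0 OR 1 = 1
u2 = u0 AND q = 0 AND 0 = 0
u3 = u1 OR u0 OR u2 = 1 OR 0 OR 0 = 1
u4 = NOT s = NOT 1 = 0
u7 = u3 AND u2 = 1 AND 0 = 0
u16 = u0 OR p = 0 OR 0 = 0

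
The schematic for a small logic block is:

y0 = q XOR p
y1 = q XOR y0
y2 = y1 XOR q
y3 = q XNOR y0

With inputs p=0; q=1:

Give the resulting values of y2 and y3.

y2 = 1, y3 = 1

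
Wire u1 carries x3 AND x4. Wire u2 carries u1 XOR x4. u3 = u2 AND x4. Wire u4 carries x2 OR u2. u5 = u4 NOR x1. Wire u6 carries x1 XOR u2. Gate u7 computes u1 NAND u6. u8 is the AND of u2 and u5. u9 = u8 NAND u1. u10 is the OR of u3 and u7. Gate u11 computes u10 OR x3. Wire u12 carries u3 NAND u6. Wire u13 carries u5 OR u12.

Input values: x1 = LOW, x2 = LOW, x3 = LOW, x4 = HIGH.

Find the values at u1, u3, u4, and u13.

u1 = x3 AND x4 = LOW AND HIGH = LOW
u2 = u1 XOR x4 = LOW XOR HIGH = HIGH
u3 = u2 AND x4 = HIGH AND HIGH = HIGH
u4 = x2 OR u2 = LOW OR HIGH = HIGH
u5 = u4 NOR x1 = HIGH NOR LOW = LOW
u6 = x1 XOR u2 = LOW XOR HIGH = HIGH
u12 = u3 NAND u6 = HIGH NAND HIGH = LOW
u13 = u5 OR u12 = LOW OR LOW = LOW

u1 = LOW, u3 = HIGH, u4 = HIGH, u13 = LOW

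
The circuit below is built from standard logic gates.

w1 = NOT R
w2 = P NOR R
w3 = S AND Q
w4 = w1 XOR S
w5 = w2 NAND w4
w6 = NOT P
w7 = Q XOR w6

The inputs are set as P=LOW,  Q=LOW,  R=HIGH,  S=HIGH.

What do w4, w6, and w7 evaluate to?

w4 = HIGH; w6 = HIGH; w7 = HIGH

w1 = NOT R = NOT HIGH = LOW
w4 = w1 XOR S = LOW XOR HIGH = HIGH
w6 = NOT P = NOT LOW = HIGH
w7 = Q XOR w6 = LOW XOR HIGH = HIGH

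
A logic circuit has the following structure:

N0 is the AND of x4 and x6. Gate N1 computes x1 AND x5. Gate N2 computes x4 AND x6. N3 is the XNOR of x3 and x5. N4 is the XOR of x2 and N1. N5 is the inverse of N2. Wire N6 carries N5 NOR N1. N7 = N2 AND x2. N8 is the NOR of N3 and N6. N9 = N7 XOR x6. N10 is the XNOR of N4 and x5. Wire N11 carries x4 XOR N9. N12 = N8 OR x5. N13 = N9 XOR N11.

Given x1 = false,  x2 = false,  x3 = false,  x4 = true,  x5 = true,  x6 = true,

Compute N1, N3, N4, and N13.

N1 = false; N3 = false; N4 = false; N13 = true

N1 = x1 AND x5 = false AND true = false
N2 = x4 AND x6 = true AND true = true
N3 = x3 XNOR x5 = false XNOR true = false
N4 = x2 XOR N1 = false XOR false = false
N7 = N2 AND x2 = true AND false = false
N9 = N7 XOR x6 = false XOR true = true
N11 = x4 XOR N9 = true XOR true = false
N13 = N9 XOR N11 = true XOR false = true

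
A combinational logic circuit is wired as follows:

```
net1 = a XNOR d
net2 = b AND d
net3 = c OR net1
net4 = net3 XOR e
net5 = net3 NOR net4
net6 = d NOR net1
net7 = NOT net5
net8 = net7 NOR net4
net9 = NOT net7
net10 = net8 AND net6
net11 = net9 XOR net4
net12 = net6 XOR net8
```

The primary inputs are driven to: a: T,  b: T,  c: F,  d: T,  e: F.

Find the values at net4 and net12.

net4 = T  net12 = F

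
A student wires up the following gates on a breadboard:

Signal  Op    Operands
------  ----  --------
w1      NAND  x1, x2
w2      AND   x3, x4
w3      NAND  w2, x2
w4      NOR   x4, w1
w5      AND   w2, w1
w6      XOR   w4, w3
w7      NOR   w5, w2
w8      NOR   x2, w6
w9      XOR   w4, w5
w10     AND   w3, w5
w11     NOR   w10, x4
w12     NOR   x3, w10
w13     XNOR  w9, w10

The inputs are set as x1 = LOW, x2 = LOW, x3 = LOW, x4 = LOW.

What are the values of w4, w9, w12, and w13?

w4 = LOW, w9 = LOW, w12 = HIGH, w13 = HIGH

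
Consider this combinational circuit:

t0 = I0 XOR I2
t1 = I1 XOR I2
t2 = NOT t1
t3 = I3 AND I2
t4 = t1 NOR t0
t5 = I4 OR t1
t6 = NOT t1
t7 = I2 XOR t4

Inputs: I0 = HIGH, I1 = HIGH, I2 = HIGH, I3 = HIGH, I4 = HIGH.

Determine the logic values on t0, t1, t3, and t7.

t0 = LOW, t1 = LOW, t3 = HIGH, t7 = LOW

t0 = I0 XOR I2 = HIGH XOR HIGH = LOW
t1 = I1 XOR I2 = HIGH XOR HIGH = LOW
t3 = I3 AND I2 = HIGH AND HIGH = HIGH
t4 = t1 NOR t0 = LOW NOR LOW = HIGH
t7 = I2 XOR t4 = HIGH XOR HIGH = LOW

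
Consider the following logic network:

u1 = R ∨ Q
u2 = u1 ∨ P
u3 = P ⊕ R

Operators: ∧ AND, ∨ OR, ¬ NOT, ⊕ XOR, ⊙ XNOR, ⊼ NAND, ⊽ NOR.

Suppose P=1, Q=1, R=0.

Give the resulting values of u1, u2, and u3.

u1 = 1; u2 = 1; u3 = 1

u1 = R OR Q = 0 OR 1 = 1
u2 = u1 OR P = 1 OR 1 = 1
u3 = P XOR R = 1 XOR 0 = 1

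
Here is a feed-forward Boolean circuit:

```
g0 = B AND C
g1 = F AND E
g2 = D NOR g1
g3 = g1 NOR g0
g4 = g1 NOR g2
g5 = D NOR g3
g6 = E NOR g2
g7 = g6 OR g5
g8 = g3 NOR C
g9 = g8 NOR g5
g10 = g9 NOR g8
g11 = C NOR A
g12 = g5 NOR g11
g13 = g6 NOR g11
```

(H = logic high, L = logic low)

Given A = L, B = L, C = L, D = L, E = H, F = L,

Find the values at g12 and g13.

g12 = L  g13 = L

g0 = B AND C = L AND L = L
g1 = F AND E = L AND H = L
g2 = D NOR g1 = L NOR L = H
g3 = g1 NOR g0 = L NOR L = H
g5 = D NOR g3 = L NOR H = L
g6 = E NOR g2 = H NOR H = L
g11 = C NOR A = L NOR L = H
g12 = g5 NOR g11 = L NOR H = L
g13 = g6 NOR g11 = L NOR H = L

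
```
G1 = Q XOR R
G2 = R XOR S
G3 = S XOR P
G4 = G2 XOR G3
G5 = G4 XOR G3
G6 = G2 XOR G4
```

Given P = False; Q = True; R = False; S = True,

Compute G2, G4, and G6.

G2 = True, G4 = False, G6 = True

G2 = R XOR S = False XOR True = True
G3 = S XOR P = True XOR False = True
G4 = G2 XOR G3 = True XOR True = False
G6 = G2 XOR G4 = True XOR False = True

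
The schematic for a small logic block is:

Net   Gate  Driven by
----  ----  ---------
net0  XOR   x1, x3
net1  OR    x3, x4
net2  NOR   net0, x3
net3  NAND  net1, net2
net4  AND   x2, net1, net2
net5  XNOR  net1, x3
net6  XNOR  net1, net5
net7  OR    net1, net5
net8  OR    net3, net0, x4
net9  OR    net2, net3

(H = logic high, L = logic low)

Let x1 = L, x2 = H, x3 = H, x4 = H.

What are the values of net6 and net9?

net6 = H; net9 = H

net0 = x1 XOR x3 = L XOR H = H
net1 = x3 OR x4 = H OR H = H
net2 = net0 NOR x3 = H NOR H = L
net3 = net1 NAND net2 = H NAND L = H
net5 = net1 XNOR x3 = H XNOR H = H
net6 = net1 XNOR net5 = H XNOR H = H
net9 = net2 OR net3 = L OR H = H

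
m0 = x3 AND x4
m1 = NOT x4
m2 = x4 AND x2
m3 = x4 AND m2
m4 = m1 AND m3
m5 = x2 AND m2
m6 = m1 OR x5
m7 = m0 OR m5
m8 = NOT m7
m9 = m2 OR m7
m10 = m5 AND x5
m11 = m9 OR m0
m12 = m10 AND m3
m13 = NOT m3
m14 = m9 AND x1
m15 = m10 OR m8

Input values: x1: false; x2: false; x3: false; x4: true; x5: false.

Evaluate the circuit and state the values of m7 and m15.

m0 = x3 AND x4 = false AND true = false
m2 = x4 AND x2 = true AND false = false
m5 = x2 AND m2 = false AND false = false
m7 = m0 OR m5 = false OR false = false
m8 = NOT m7 = NOT false = true
m10 = m5 AND x5 = false AND false = false
m15 = m10 OR m8 = false OR true = true

m7 = false, m15 = true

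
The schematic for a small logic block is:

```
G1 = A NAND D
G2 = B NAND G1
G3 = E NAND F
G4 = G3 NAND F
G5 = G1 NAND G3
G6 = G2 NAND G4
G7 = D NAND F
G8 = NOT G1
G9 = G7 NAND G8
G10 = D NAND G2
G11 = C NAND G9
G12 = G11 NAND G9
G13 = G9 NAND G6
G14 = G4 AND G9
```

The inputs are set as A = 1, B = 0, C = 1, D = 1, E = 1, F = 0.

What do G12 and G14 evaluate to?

G12 = 1; G14 = 0

G1 = A NAND D = 1 NAND 1 = 0
G3 = E NAND F = 1 NAND 0 = 1
G4 = G3 NAND F = 1 NAND 0 = 1
G7 = D NAND F = 1 NAND 0 = 1
G8 = NOT G1 = NOT 0 = 1
G9 = G7 NAND G8 = 1 NAND 1 = 0
G11 = C NAND G9 = 1 NAND 0 = 1
G12 = G11 NAND G9 = 1 NAND 0 = 1
G14 = G4 AND G9 = 1 AND 0 = 0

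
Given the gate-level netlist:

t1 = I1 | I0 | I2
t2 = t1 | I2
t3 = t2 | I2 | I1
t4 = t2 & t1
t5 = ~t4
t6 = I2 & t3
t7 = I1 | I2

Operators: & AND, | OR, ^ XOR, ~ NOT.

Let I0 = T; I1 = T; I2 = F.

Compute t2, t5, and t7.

t1 = I1 OR I0 OR I2 = T OR T OR F = T
t2 = t1 OR I2 = T OR F = T
t4 = t2 AND t1 = T AND T = T
t5 = NOT t4 = NOT T = F
t7 = I1 OR I2 = T OR F = T

t2 = T, t5 = F, t7 = T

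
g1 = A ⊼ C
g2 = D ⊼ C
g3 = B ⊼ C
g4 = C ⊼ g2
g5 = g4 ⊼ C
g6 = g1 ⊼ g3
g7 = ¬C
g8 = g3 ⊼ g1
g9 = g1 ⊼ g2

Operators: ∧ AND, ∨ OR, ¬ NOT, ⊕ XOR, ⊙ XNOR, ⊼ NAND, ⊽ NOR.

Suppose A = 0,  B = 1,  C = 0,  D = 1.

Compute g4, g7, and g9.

g4 = 1, g7 = 1, g9 = 0

g1 = A NAND C = 0 NAND 0 = 1
g2 = D NAND C = 1 NAND 0 = 1
g4 = C NAND g2 = 0 NAND 1 = 1
g7 = NOT C = NOT 0 = 1
g9 = g1 NAND g2 = 1 NAND 1 = 0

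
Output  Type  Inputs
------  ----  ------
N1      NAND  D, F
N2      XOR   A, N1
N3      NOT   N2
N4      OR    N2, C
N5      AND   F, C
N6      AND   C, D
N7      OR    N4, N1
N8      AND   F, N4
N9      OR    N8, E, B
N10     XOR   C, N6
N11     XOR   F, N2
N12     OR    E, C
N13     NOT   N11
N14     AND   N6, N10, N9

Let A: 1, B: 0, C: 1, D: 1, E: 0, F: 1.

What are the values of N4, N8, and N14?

N4 = 1, N8 = 1, N14 = 0

N1 = D NAND F = 1 NAND 1 = 0
N2 = A XOR N1 = 1 XOR 0 = 1
N4 = N2 OR C = 1 OR 1 = 1
N6 = C AND D = 1 AND 1 = 1
N8 = F AND N4 = 1 AND 1 = 1
N9 = N8 OR E OR B = 1 OR 0 OR 0 = 1
N10 = C XOR N6 = 1 XOR 1 = 0
N14 = N6 AND N10 AND N9 = 1 AND 0 AND 1 = 0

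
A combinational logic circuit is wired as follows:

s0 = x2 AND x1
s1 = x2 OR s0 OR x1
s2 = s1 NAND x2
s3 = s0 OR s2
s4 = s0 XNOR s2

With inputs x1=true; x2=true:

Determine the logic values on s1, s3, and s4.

s0 = x2 AND x1 = true AND true = true
s1 = x2 OR s0 OR x1 = true OR true OR true = true
s2 = s1 NAND x2 = true NAND true = false
s3 = s0 OR s2 = true OR false = true
s4 = s0 XNOR s2 = true XNOR false = false

s1 = true, s3 = true, s4 = false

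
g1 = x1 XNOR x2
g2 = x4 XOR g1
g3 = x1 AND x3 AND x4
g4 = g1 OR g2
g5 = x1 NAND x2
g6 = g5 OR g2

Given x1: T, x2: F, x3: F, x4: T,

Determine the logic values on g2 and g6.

g1 = x1 XNOR x2 = T XNOR F = F
g2 = x4 XOR g1 = T XOR F = T
g5 = x1 NAND x2 = T NAND F = T
g6 = g5 OR g2 = T OR T = T

g2 = T; g6 = T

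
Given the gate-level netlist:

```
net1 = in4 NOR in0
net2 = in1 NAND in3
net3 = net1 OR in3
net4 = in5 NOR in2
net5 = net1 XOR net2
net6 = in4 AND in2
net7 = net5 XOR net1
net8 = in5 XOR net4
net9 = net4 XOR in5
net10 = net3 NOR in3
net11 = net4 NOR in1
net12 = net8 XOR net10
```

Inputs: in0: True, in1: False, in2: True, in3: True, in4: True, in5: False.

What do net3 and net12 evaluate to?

net1 = in4 NOR in0 = True NOR True = False
net3 = net1 OR in3 = False OR True = True
net4 = in5 NOR in2 = False NOR True = False
net8 = in5 XOR net4 = False XOR False = False
net10 = net3 NOR in3 = True NOR True = False
net12 = net8 XOR net10 = False XOR False = False

net3 = True; net12 = False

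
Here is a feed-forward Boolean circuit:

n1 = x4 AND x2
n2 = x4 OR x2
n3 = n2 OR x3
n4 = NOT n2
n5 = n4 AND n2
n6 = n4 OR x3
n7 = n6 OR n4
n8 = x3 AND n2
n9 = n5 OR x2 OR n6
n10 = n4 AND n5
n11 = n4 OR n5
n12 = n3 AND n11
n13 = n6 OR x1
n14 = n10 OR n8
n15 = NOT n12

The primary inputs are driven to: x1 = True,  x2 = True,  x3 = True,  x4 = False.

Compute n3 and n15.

n2 = x4 OR x2 = False OR True = True
n3 = n2 OR x3 = True OR True = True
n4 = NOT n2 = NOT True = False
n5 = n4 AND n2 = False AND True = False
n11 = n4 OR n5 = False OR False = False
n12 = n3 AND n11 = True AND False = False
n15 = NOT n12 = NOT False = True

n3 = True, n15 = True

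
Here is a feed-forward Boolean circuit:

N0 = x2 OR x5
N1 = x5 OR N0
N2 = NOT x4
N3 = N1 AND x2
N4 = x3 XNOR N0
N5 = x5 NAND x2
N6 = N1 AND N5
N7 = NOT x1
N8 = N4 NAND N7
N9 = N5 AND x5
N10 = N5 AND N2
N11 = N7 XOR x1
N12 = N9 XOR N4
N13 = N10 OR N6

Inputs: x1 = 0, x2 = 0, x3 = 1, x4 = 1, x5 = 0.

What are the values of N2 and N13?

N2 = 0, N13 = 0

N0 = x2 OR x5 = 0 OR 0 = 0
N1 = x5 OR N0 = 0 OR 0 = 0
N2 = NOT x4 = NOT 1 = 0
N5 = x5 NAND x2 = 0 NAND 0 = 1
N6 = N1 AND N5 = 0 AND 1 = 0
N10 = N5 AND N2 = 1 AND 0 = 0
N13 = N10 OR N6 = 0 OR 0 = 0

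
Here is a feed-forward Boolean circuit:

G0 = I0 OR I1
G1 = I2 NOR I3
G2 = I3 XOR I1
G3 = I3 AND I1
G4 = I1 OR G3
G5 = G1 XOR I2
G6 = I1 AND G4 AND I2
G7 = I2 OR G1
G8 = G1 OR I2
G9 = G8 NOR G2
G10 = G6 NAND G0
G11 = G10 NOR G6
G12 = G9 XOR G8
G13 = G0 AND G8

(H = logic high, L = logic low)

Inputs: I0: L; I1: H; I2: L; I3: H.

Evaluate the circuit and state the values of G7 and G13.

G7 = L  G13 = L

G0 = I0 OR I1 = L OR H = H
G1 = I2 NOR I3 = L NOR H = L
G7 = I2 OR G1 = L OR L = L
G8 = G1 OR I2 = L OR L = L
G13 = G0 AND G8 = H AND L = L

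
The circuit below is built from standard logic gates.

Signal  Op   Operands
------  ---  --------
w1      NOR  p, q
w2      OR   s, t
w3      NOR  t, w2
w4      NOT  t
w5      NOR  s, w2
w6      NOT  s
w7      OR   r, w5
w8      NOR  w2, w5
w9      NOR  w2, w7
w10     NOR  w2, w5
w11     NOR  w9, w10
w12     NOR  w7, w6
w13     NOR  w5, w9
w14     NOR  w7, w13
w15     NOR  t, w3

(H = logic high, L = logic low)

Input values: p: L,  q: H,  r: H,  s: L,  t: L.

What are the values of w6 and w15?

w2 = s OR t = L OR L = L
w3 = t NOR w2 = L NOR L = H
w6 = NOT s = NOT L = H
w15 = t NOR w3 = L NOR H = L

w6 = H, w15 = L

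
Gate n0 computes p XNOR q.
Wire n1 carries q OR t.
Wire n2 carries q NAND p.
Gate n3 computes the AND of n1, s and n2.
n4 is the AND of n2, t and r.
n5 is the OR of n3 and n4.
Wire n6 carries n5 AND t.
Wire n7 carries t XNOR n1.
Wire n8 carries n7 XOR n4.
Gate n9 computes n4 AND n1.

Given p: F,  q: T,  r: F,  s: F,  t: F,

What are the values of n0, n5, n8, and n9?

n0 = p XNOR q = F XNOR T = F
n1 = q OR t = T OR F = T
n2 = q NAND p = T NAND F = T
n3 = n1 AND s AND n2 = T AND F AND T = F
n4 = n2 AND t AND r = T AND F AND F = F
n5 = n3 OR n4 = F OR F = F
n7 = t XNOR n1 = F XNOR T = F
n8 = n7 XOR n4 = F XOR F = F
n9 = n4 AND n1 = F AND T = F

n0 = F; n5 = F; n8 = F; n9 = F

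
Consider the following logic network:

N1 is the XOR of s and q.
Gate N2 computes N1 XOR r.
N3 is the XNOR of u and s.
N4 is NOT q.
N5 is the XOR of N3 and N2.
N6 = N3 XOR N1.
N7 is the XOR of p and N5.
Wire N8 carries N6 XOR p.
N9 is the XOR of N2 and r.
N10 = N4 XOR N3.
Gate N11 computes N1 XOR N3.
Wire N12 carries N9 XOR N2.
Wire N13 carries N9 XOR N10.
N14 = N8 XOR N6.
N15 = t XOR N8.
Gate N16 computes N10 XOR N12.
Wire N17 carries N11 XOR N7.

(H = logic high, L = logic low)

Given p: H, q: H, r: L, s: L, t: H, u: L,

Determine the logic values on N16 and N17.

N16 = H; N17 = H

N1 = s XOR q = L XOR H = H
N2 = N1 XOR r = H XOR L = H
N3 = u XNOR s = L XNOR L = H
N4 = NOT q = NOT H = L
N5 = N3 XOR N2 = H XOR H = L
N7 = p XOR N5 = H XOR L = H
N9 = N2 XOR r = H XOR L = H
N10 = N4 XOR N3 = L XOR H = H
N11 = N1 XOR N3 = H XOR H = L
N12 = N9 XOR N2 = H XOR H = L
N16 = N10 XOR N12 = H XOR L = H
N17 = N11 XOR N7 = L XOR H = H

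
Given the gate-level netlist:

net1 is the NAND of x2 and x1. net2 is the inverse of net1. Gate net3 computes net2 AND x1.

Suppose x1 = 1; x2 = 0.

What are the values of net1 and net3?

net1 = 1; net3 = 0

net1 = x2 NAND x1 = 0 NAND 1 = 1
net2 = NOT net1 = NOT 1 = 0
net3 = net2 AND x1 = 0 AND 1 = 0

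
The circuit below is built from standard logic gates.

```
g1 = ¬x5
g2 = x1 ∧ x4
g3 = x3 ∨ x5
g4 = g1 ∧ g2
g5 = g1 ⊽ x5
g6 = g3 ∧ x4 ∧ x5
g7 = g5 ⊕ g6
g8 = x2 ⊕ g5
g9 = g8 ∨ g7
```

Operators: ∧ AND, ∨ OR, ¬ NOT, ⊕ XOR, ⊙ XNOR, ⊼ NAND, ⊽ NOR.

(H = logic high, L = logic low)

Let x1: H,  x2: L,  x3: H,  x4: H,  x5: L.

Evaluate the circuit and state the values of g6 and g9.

g1 = NOT x5 = NOT L = H
g3 = x3 OR x5 = H OR L = H
g5 = g1 NOR x5 = H NOR L = L
g6 = g3 AND x4 AND x5 = H AND H AND L = L
g7 = g5 XOR g6 = L XOR L = L
g8 = x2 XOR g5 = L XOR L = L
g9 = g8 OR g7 = L OR L = L

g6 = L; g9 = L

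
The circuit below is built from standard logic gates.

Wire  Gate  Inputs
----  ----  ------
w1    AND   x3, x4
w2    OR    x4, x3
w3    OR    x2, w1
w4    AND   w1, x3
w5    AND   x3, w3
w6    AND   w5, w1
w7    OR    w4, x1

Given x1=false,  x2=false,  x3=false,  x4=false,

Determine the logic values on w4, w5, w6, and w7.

w4 = false  w5 = false  w6 = false  w7 = false

w1 = x3 AND x4 = false AND false = false
w3 = x2 OR w1 = false OR false = false
w4 = w1 AND x3 = false AND false = false
w5 = x3 AND w3 = false AND false = false
w6 = w5 AND w1 = false AND false = false
w7 = w4 OR x1 = false OR false = false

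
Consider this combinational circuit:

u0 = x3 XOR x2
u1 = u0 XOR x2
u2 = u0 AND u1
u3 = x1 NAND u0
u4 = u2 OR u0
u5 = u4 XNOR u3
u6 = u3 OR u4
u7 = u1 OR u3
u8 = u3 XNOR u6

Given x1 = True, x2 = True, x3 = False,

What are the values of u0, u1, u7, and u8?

u0 = True  u1 = False  u7 = False  u8 = False

u0 = x3 XOR x2 = False XOR True = True
u1 = u0 XOR x2 = True XOR True = False
u2 = u0 AND u1 = True AND False = False
u3 = x1 NAND u0 = True NAND True = False
u4 = u2 OR u0 = False OR True = True
u6 = u3 OR u4 = False OR True = True
u7 = u1 OR u3 = False OR False = False
u8 = u3 XNOR u6 = False XNOR True = False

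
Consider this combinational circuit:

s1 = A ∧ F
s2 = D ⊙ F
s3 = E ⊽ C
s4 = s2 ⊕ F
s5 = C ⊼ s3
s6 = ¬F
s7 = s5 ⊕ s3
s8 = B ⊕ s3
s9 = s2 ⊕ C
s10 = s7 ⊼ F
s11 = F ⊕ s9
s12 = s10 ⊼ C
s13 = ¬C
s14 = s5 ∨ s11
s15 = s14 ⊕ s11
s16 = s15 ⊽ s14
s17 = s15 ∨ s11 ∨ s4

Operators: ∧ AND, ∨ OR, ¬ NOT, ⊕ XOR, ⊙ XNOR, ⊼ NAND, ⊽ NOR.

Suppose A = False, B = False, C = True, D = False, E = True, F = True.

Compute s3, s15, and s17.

s2 = D XNOR F = False XNOR True = False
s3 = E NOR C = True NOR True = False
s4 = s2 XOR F = False XOR True = True
s5 = C NAND s3 = True NAND False = True
s9 = s2 XOR C = False XOR True = True
s11 = F XOR s9 = True XOR True = False
s14 = s5 OR s11 = True OR False = True
s15 = s14 XOR s11 = True XOR False = True
s17 = s15 OR s11 OR s4 = True OR False OR True = True

s3 = False, s15 = True, s17 = True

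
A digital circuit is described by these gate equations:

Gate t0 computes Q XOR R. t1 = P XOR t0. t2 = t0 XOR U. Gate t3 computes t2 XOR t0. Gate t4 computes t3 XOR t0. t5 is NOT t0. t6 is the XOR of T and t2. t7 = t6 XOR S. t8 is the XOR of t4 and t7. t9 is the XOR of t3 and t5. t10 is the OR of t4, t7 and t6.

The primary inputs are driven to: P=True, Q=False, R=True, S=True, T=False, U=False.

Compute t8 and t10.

t0 = Q XOR R = False XOR True = True
t2 = t0 XOR U = True XOR False = True
t3 = t2 XOR t0 = True XOR True = False
t4 = t3 XOR t0 = False XOR True = True
t6 = T XOR t2 = False XOR True = True
t7 = t6 XOR S = True XOR True = False
t8 = t4 XOR t7 = True XOR False = True
t10 = t4 OR t7 OR t6 = True OR False OR True = True

t8 = True; t10 = True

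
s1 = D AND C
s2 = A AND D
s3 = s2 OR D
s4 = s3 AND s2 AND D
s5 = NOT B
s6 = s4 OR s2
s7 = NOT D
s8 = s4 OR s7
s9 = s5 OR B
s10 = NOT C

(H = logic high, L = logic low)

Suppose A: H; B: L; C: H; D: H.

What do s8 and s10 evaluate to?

s2 = A AND D = H AND H = H
s3 = s2 OR D = H OR H = H
s4 = s3 AND s2 AND D = H AND H AND H = H
s7 = NOT D = NOT H = L
s8 = s4 OR s7 = H OR L = H
s10 = NOT C = NOT H = L

s8 = H, s10 = L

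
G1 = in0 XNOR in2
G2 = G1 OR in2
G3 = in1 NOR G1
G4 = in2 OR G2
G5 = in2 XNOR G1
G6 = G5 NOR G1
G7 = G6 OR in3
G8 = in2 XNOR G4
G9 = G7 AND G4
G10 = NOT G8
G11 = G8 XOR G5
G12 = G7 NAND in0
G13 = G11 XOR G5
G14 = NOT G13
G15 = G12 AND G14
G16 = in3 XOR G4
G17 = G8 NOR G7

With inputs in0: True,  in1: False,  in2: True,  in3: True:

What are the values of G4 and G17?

G4 = True, G17 = False

G1 = in0 XNOR in2 = True XNOR True = True
G2 = G1 OR in2 = True OR True = True
G4 = in2 OR G2 = True OR True = True
G5 = in2 XNOR G1 = True XNOR True = True
G6 = G5 NOR G1 = True NOR True = False
G7 = G6 OR in3 = False OR True = True
G8 = in2 XNOR G4 = True XNOR True = True
G17 = G8 NOR G7 = True NOR True = False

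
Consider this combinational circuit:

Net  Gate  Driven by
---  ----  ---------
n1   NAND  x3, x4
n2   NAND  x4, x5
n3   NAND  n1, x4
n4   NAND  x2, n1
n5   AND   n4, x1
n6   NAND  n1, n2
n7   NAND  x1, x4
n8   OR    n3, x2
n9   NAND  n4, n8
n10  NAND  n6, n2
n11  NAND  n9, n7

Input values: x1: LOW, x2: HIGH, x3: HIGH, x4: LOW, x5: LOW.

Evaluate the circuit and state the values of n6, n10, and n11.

n6 = LOW, n10 = HIGH, n11 = LOW

n1 = x3 NAND x4 = HIGH NAND LOW = HIGH
n2 = x4 NAND x5 = LOW NAND LOW = HIGH
n3 = n1 NAND x4 = HIGH NAND LOW = HIGH
n4 = x2 NAND n1 = HIGH NAND HIGH = LOW
n6 = n1 NAND n2 = HIGH NAND HIGH = LOW
n7 = x1 NAND x4 = LOW NAND LOW = HIGH
n8 = n3 OR x2 = HIGH OR HIGH = HIGH
n9 = n4 NAND n8 = LOW NAND HIGH = HIGH
n10 = n6 NAND n2 = LOW NAND HIGH = HIGH
n11 = n9 NAND n7 = HIGH NAND HIGH = LOW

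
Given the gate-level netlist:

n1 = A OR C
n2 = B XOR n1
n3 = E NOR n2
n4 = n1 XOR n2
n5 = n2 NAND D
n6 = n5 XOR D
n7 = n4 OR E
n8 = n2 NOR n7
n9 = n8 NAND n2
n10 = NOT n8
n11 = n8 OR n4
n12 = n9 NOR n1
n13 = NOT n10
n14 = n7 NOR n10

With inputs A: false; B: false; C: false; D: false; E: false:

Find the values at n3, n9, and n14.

n3 = true, n9 = true, n14 = true

n1 = A OR C = false OR false = false
n2 = B XOR n1 = false XOR false = false
n3 = E NOR n2 = false NOR false = true
n4 = n1 XOR n2 = false XOR false = false
n7 = n4 OR E = false OR false = false
n8 = n2 NOR n7 = false NOR false = true
n9 = n8 NAND n2 = true NAND false = true
n10 = NOT n8 = NOT true = false
n14 = n7 NOR n10 = false NOR false = true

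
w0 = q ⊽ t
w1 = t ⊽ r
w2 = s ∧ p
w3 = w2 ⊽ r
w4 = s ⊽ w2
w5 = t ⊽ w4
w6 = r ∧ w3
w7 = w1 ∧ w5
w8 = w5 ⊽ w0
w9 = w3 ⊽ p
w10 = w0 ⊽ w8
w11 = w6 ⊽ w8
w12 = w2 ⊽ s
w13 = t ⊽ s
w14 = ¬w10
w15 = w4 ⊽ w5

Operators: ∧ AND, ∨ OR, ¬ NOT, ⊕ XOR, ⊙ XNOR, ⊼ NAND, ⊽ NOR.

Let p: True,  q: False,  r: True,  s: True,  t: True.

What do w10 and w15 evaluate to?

w0 = q NOR t = False NOR True = False
w2 = s AND p = True AND True = True
w4 = s NOR w2 = True NOR True = False
w5 = t NOR w4 = True NOR False = False
w8 = w5 NOR w0 = False NOR False = True
w10 = w0 NOR w8 = False NOR True = False
w15 = w4 NOR w5 = False NOR False = True

w10 = False, w15 = True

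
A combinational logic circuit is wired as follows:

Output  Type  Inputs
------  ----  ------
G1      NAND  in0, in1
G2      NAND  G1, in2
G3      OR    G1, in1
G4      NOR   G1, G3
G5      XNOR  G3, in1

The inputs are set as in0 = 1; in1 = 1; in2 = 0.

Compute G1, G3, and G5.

G1 = in0 NAND in1 = 1 NAND 1 = 0
G3 = G1 OR in1 = 0 OR 1 = 1
G5 = G3 XNOR in1 = 1 XNOR 1 = 1

G1 = 0  G3 = 1  G5 = 1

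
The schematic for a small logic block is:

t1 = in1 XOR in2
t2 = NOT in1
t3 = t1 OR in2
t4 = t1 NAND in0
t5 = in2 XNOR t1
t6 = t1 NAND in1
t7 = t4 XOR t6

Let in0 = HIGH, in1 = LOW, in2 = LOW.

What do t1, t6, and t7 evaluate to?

t1 = LOW  t6 = HIGH  t7 = LOW

t1 = in1 XOR in2 = LOW XOR LOW = LOW
t4 = t1 NAND in0 = LOW NAND HIGH = HIGH
t6 = t1 NAND in1 = LOW NAND LOW = HIGH
t7 = t4 XOR t6 = HIGH XOR HIGH = LOW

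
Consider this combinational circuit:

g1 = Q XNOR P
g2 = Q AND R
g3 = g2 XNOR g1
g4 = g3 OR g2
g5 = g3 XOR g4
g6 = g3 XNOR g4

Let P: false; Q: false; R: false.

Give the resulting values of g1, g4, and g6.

g1 = true, g4 = false, g6 = true

g1 = Q XNOR P = false XNOR false = true
g2 = Q AND R = false AND false = false
g3 = g2 XNOR g1 = false XNOR true = false
g4 = g3 OR g2 = false OR false = false
g6 = g3 XNOR g4 = false XNOR false = true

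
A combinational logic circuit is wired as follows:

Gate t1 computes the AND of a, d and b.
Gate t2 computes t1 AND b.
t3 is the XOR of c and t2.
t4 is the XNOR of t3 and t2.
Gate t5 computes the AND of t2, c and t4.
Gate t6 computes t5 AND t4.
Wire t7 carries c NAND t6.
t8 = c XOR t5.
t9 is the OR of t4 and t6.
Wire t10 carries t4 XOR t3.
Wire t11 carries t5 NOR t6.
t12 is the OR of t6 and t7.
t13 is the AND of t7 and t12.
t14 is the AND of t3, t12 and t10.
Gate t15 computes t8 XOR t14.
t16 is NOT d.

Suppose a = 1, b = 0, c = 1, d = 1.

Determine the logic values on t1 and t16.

t1 = a AND d AND b = 1 AND 1 AND 0 = 0
t16 = NOT d = NOT 1 = 0

t1 = 0, t16 = 0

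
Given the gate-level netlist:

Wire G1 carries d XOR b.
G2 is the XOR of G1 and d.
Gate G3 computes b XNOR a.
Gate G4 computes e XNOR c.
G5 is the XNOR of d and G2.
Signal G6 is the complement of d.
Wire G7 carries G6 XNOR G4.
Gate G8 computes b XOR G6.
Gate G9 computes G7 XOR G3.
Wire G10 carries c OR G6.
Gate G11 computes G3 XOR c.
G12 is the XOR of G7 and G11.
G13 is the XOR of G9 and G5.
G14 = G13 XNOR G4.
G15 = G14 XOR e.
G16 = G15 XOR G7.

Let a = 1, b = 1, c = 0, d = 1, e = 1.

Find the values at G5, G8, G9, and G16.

G5 = 1; G8 = 1; G9 = 0; G16 = 0

G1 = d XOR b = 1 XOR 1 = 0
G2 = G1 XOR d = 0 XOR 1 = 1
G3 = b XNOR a = 1 XNOR 1 = 1
G4 = e XNOR c = 1 XNOR 0 = 0
G5 = d XNOR G2 = 1 XNOR 1 = 1
G6 = NOT d = NOT 1 = 0
G7 = G6 XNOR G4 = 0 XNOR 0 = 1
G8 = b XOR G6 = 1 XOR 0 = 1
G9 = G7 XOR G3 = 1 XOR 1 = 0
G13 = G9 XOR G5 = 0 XOR 1 = 1
G14 = G13 XNOR G4 = 1 XNOR 0 = 0
G15 = G14 XOR e = 0 XOR 1 = 1
G16 = G15 XOR G7 = 1 XOR 1 = 0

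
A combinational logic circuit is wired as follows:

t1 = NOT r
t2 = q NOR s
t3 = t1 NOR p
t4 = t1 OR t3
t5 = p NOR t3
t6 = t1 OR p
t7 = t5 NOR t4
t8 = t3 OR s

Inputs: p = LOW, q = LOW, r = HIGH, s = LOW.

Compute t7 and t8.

t7 = LOW, t8 = HIGH

t1 = NOT r = NOT HIGH = LOW
t3 = t1 NOR p = LOW NOR LOW = HIGH
t4 = t1 OR t3 = LOW OR HIGH = HIGH
t5 = p NOR t3 = LOW NOR HIGH = LOW
t7 = t5 NOR t4 = LOW NOR HIGH = LOW
t8 = t3 OR s = HIGH OR LOW = HIGH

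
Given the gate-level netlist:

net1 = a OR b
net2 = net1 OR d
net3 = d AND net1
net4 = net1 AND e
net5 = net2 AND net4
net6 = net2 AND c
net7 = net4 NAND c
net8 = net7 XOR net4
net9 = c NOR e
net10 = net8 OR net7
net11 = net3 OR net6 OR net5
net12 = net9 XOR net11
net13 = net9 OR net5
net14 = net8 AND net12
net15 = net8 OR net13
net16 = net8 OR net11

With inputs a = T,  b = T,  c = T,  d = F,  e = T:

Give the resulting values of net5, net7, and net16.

net1 = a OR b = T OR T = T
net2 = net1 OR d = T OR F = T
net3 = d AND net1 = F AND T = F
net4 = net1 AND e = T AND T = T
net5 = net2 AND net4 = T AND T = T
net6 = net2 AND c = T AND T = T
net7 = net4 NAND c = T NAND T = F
net8 = net7 XOR net4 = F XOR T = T
net11 = net3 OR net6 OR net5 = F OR T OR T = T
net16 = net8 OR net11 = T OR T = T

net5 = T  net7 = F  net16 = T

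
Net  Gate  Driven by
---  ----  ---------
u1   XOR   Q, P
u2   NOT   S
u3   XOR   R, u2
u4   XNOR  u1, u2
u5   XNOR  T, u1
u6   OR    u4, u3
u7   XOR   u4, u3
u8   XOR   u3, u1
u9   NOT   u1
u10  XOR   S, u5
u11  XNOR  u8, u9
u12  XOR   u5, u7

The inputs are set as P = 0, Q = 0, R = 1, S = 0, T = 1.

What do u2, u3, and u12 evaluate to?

u1 = Q XOR P = 0 XOR 0 = 0
u2 = NOT S = NOT 0 = 1
u3 = R XOR u2 = 1 XOR 1 = 0
u4 = u1 XNOR u2 = 0 XNOR 1 = 0
u5 = T XNOR u1 = 1 XNOR 0 = 0
u7 = u4 XOR u3 = 0 XOR 0 = 0
u12 = u5 XOR u7 = 0 XOR 0 = 0

u2 = 1, u3 = 0, u12 = 0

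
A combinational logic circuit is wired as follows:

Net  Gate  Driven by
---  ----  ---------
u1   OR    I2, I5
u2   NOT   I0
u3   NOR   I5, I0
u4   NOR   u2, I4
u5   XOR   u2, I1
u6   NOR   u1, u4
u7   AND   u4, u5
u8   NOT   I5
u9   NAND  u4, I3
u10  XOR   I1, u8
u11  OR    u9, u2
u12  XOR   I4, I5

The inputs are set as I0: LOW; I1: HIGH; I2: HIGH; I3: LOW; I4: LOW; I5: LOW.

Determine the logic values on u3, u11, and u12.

u3 = HIGH  u11 = HIGH  u12 = LOW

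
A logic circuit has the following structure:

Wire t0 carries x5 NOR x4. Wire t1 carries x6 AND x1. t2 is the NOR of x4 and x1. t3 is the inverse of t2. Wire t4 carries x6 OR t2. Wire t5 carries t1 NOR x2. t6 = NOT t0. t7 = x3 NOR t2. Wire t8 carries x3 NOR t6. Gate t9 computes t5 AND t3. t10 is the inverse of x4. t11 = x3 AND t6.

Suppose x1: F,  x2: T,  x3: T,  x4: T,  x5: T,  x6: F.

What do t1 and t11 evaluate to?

t1 = F; t11 = T

t0 = x5 NOR x4 = T NOR T = F
t1 = x6 AND x1 = F AND F = F
t6 = NOT t0 = NOT F = T
t11 = x3 AND t6 = T AND T = T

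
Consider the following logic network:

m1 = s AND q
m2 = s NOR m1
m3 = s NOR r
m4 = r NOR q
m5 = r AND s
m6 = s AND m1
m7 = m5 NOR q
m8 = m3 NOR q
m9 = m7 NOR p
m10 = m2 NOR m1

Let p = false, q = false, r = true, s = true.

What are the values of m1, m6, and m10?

m1 = false  m6 = false  m10 = true

m1 = s AND q = true AND false = false
m2 = s NOR m1 = true NOR false = false
m6 = s AND m1 = true AND false = false
m10 = m2 NOR m1 = false NOR false = true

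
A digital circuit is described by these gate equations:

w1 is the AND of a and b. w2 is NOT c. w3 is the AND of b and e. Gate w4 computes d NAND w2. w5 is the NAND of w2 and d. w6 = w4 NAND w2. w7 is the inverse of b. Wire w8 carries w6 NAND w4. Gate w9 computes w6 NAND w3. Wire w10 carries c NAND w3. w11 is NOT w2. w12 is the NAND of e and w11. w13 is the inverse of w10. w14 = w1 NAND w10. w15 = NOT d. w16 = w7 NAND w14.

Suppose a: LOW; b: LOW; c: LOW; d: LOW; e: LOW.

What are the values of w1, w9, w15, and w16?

w1 = a AND b = LOW AND LOW = LOW
w2 = NOT c = NOT LOW = HIGH
w3 = b AND e = LOW AND LOW = LOW
w4 = d NAND w2 = LOW NAND HIGH = HIGH
w6 = w4 NAND w2 = HIGH NAND HIGH = LOW
w7 = NOT b = NOT LOW = HIGH
w9 = w6 NAND w3 = LOW NAND LOW = HIGH
w10 = c NAND w3 = LOW NAND LOW = HIGH
w14 = w1 NAND w10 = LOW NAND HIGH = HIGH
w15 = NOT d = NOT LOW = HIGH
w16 = w7 NAND w14 = HIGH NAND HIGH = LOW

w1 = LOW, w9 = HIGH, w15 = HIGH, w16 = LOW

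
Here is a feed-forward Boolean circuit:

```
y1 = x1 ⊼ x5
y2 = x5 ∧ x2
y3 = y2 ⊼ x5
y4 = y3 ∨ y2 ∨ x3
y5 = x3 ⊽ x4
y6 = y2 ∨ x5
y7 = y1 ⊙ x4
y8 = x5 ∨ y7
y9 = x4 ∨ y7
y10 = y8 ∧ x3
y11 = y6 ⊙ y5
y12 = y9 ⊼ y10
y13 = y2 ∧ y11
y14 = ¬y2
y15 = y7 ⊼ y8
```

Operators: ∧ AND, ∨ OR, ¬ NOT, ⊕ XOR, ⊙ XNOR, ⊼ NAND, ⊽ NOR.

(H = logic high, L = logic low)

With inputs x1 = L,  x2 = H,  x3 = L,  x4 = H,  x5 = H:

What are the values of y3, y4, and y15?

y3 = L, y4 = H, y15 = L

y1 = x1 NAND x5 = L NAND H = H
y2 = x5 AND x2 = H AND H = H
y3 = y2 NAND x5 = H NAND H = L
y4 = y3 OR y2 OR x3 = L OR H OR L = H
y7 = y1 XNOR x4 = H XNOR H = H
y8 = x5 OR y7 = H OR H = H
y15 = y7 NAND y8 = H NAND H = L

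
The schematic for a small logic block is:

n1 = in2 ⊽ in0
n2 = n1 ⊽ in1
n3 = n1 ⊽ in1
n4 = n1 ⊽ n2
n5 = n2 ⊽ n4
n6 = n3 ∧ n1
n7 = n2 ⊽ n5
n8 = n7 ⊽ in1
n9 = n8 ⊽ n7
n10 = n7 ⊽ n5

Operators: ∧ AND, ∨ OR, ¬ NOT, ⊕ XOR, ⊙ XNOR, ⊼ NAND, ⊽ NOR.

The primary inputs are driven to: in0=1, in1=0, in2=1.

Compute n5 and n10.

n5 = 0, n10 = 1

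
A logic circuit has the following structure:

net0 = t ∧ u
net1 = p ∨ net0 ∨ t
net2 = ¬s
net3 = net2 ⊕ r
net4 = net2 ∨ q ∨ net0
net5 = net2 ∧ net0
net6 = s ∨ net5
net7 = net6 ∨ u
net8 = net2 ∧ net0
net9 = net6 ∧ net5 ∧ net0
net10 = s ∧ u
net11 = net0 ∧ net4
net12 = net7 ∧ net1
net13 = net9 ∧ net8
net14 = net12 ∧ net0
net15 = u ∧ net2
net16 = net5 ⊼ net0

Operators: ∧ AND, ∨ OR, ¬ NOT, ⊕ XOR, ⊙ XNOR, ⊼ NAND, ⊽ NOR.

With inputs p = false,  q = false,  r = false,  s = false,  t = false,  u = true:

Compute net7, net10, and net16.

net0 = t AND u = false AND true = false
net2 = NOT s = NOT false = true
net5 = net2 AND net0 = true AND false = false
net6 = s OR net5 = false OR false = false
net7 = net6 OR u = false OR true = true
net10 = s AND u = false AND true = false
net16 = net5 NAND net0 = false NAND false = true

net7 = true  net10 = false  net16 = true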